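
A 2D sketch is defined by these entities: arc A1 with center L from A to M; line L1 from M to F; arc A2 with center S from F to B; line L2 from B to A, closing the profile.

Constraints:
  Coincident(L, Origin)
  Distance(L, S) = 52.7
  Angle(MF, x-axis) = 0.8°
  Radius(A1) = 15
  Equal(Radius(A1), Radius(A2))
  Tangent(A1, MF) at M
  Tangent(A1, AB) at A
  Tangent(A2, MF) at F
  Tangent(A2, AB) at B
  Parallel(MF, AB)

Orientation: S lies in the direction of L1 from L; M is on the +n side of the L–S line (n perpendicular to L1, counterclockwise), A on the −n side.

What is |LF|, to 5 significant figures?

54.793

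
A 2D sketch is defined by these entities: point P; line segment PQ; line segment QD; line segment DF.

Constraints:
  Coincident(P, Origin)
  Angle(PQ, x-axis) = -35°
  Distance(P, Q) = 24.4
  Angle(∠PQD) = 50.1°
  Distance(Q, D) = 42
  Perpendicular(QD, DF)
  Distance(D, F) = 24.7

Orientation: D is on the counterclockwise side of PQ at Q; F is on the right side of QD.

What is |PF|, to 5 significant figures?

50.788

P is at the origin; PQ runs at -35.0° with length 24.4, so Q = 24.4·(cos -35.0°, sin -35.0°) = (19.987, -13.995). ∠PQD = 50.1°, so QD runs at -35.0° + (180° − 50.1°) = 94.900° from the x-axis; with |QD| = 42.0, D = Q + 42.0·(cos 94.900°, sin 94.900°) = (16.400, 27.851). The perpendicularity gives DF at right angles to QD; with |DF| = 24.7 on the right of QD, F = D + 24.7·(0.99635, 0.085417) = (41.010, 29.961). Then |PF| = |F − P| = 50.788.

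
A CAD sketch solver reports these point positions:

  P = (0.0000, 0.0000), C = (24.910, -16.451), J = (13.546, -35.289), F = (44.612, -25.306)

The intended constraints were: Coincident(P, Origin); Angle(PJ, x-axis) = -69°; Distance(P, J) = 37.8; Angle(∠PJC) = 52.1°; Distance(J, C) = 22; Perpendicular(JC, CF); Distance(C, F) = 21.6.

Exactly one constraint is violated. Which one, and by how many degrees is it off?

Perpendicular(JC, CF) — off by 6.90°.

P = (0.00, 0.00) ✓; PJ at -69.00° ✓; |PJ| = 37.80 ✓; ∠PJC = 52.10° ✓; |JC| = 22.00 ✓; ∠(JC, CF) = 83.10° ✗; |CF| = 21.60 ✓.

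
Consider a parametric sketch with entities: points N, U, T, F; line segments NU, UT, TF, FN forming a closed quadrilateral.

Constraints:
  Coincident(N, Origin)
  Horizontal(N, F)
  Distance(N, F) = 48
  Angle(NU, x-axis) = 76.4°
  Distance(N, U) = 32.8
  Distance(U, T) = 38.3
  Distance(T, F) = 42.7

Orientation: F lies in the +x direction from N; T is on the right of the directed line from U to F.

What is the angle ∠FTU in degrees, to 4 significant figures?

78.52°

Checks: |UT| = 38.30 ✓; |TF| = 42.70 ✓.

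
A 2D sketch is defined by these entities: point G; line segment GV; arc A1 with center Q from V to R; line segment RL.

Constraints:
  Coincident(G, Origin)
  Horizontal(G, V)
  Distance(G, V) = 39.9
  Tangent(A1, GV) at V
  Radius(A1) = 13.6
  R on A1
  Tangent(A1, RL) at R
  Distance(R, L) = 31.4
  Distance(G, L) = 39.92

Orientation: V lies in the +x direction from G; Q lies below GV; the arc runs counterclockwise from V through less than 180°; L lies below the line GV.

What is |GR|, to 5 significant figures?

28.618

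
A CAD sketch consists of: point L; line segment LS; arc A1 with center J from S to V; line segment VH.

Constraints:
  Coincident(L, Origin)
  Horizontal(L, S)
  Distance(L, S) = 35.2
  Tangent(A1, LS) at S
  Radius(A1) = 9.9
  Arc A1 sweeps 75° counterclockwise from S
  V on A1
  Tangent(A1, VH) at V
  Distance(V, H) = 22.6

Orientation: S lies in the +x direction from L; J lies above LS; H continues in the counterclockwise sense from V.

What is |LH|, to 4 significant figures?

58.42

On A1, S sits at bearing -90° from J; a 75° counterclockwise sweep puts V at bearing -15°, so V = J + 9.9·(cos -15°, sin -15°) = (44.76, 7.338). The tangent condition forces JV to be normal to VH, so VH runs along (−sin -15°, cos -15°); with |VH| = 22.6, H = (50.61, 29.17). Then |LH| = |H − L| = 58.42.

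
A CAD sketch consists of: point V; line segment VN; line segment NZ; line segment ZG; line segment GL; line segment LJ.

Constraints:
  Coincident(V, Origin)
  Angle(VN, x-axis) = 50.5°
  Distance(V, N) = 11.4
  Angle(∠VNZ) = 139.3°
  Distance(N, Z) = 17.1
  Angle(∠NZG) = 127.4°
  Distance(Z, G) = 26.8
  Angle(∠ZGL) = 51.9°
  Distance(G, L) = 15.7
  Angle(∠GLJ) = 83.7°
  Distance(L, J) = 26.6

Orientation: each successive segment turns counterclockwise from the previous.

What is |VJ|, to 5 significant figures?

32.190

∠ZGL = 51.9° gives GL at -88.100° from the x-axis; with |GL| = 15.7, L = (-14.213, 26.030). ∠GLJ = 83.7° gives LJ at 8.2000° from the x-axis; with |LJ| = 26.6, J = (12.115, 29.824). Then |VJ| = |J − V| = 32.190.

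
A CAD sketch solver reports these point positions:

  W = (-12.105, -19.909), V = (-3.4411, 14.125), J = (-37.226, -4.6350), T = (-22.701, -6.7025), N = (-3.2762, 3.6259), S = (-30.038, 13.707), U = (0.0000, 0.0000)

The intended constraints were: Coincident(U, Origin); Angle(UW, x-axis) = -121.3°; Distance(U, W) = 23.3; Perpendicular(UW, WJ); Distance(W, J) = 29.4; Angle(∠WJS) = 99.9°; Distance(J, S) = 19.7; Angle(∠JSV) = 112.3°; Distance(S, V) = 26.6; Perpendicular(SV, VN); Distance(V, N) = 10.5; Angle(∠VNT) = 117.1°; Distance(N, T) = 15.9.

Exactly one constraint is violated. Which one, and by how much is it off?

Distance(N, T) = 15.9 — off by 6.10.

U = (0.00, 0.00) ✓; UW at -121.3° ✓; |UW| = 23.30 ✓; ∠(UW, WJ) = 90.00° ✓; |WJ| = 29.40 ✓; ∠WJS = 99.90° ✓; |JS| = 19.70 ✓; ∠JSV = 112.3° ✓; |SV| = 26.60 ✓; ∠(SV, VN) = 90.00° ✓; |VN| = 10.50 ✓; ∠VNT = 117.1° ✓; |NT| = 22.00 ✗.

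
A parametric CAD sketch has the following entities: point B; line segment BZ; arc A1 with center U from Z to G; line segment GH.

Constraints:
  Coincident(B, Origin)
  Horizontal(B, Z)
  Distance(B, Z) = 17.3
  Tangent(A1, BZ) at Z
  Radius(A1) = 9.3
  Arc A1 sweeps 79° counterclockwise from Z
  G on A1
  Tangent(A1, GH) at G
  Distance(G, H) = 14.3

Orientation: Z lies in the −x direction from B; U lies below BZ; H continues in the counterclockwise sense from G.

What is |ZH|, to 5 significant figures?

24.608

B is at the origin; BZ is horizontal with |BZ| = 17.3 and Z on the −x side, so Z = (-17.300, 0.0000). A1 meets BZ tangentially, so UZ is at right angles to BZ, so U = Z + (0, -9.3) = (-17.300, -9.3000). On A1, Z sits at bearing 90° from U; a 79° counterclockwise sweep puts G at bearing 169°, so G = U + 9.3·(cos 169°, sin 169°) = (-26.429, -7.5255). Since A1 is tangent to GH there, UG ⟂ GH, so GH runs along (−sin 169°, cos 169°); with |GH| = 14.3, H = (-29.158, -21.563). Then |ZH| = |H − Z| = 24.608.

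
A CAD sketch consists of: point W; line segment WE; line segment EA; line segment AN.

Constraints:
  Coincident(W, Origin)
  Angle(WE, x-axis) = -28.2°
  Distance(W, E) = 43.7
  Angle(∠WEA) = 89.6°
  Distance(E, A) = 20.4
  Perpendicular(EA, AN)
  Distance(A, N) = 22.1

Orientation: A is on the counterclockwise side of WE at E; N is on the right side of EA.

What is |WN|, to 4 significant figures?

68.80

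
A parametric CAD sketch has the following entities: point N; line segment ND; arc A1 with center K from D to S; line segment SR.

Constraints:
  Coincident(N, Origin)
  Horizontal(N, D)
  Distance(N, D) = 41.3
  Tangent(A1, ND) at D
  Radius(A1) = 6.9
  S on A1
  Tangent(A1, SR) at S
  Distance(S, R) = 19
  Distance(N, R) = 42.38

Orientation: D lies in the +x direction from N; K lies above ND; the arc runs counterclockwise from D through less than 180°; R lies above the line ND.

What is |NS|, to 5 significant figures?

47.839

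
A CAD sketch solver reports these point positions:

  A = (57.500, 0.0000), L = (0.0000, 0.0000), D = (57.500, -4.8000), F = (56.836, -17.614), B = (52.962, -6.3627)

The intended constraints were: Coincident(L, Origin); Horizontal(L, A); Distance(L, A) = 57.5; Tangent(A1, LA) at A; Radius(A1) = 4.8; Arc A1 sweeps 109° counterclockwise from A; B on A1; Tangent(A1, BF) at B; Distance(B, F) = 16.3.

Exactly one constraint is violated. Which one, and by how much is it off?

Distance(B, F) = 16.3 — off by 4.40.

L = (0.00, 0.00) ✓; L.y = 0.00, A.y = 0.00 ✓; |LA| = 57.50 ✓; ∠(DA, AL) = 90.00° ✓; |DA| = 4.800 ✓; bearing(D→B) − bearing(D→A) = 109.0° ✓; |DB| = 4.800 ✓; ∠(DB, BF) = 90.00° ✓; |BF| = 11.90 ✗.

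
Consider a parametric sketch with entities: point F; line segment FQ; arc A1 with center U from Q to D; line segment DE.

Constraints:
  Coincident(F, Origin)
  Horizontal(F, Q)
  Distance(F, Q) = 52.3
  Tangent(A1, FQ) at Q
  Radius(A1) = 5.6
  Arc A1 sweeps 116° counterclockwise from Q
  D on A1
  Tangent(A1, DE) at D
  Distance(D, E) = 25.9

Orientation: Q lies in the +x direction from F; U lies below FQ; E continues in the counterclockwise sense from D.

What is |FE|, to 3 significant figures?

66.5

On A1, Q sits at bearing 90° from U; a 116° counterclockwise sweep puts D at bearing 206°, so D = U + 5.6·(cos 206°, sin 206°) = (47.3, -8.05). A1 meets DE tangentially, so UD is at right angles to DE, so DE runs along (−sin 206°, cos 206°); with |DE| = 25.9, E = (58.6, -31.3). Then |FE| = |E − F| = 66.5.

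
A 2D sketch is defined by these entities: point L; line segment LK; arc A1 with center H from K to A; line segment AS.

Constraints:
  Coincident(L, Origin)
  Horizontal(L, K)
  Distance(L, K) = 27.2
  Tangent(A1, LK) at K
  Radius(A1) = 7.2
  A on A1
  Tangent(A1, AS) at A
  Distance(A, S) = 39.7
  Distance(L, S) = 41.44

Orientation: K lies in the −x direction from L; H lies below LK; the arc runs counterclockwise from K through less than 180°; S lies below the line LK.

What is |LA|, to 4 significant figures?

34.64

Checks: ∠(HK, KL) = 90.00° ✓; |HK| = 7.200 ✓; |HA| = 7.200 ✓; ∠(HA, AS) = 90.00° ✓; |AS| = 39.70 ✓; |LS| = 41.44 ✓.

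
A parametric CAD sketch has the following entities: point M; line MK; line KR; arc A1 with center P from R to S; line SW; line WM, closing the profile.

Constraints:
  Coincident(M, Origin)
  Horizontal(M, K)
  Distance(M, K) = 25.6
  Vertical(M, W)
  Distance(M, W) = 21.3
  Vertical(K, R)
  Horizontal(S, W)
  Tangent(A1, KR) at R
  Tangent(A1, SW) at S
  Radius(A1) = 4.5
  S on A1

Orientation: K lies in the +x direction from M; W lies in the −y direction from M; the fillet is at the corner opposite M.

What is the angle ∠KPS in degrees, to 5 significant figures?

165.00°

M is at the origin; M and K share the same y with |MK| = 25.6 and K on the +x side, so K = (25.600, 0.0000). MW is vertical with |MW| = 21.3 and W on the −y side, so W = (0.0000, -21.300). The virtual corner opposite M is at (25.600, -21.300). The tangent condition forces PR to be normal to KR and since A1 is tangent to SW there, PS ⟂ SW, with radius 4.5, so the center P sits 4.5 in from both sides at P = (21.100, -16.800). That places the tangent points at R = (25.600, -16.800) on KR and S = (21.100, -21.300) on SW. Then cos ∠KPS = PK·PS / (|PK||PS|), giving 165.00°.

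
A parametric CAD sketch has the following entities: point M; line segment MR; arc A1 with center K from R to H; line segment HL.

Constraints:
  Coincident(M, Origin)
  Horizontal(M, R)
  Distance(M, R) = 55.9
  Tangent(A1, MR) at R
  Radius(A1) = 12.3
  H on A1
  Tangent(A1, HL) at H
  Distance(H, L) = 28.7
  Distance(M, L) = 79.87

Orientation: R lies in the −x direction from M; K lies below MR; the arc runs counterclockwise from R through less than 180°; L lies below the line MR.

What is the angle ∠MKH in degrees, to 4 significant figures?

166.7°

Checks: M.y = 0.00, R.y = 0.00 ✓; |KH| = 12.30 ✓; ∠(KH, HL) = 90.00° ✓; |HL| = 28.70 ✓; |ML| = 79.87 ✓.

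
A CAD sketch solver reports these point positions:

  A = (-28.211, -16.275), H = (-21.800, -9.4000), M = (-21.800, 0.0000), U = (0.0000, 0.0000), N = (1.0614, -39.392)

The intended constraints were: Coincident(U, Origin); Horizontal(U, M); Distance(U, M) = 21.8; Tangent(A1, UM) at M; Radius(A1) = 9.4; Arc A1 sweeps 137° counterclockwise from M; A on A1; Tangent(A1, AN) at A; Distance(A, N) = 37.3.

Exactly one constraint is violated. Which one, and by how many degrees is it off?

Tangent(A1, AN) at A — off by 4.70°.

U = (0.00, 0.00) ✓; U.y = 0.00, M.y = 0.00 ✓; |UM| = 21.80 ✓; ∠(HM, MU) = 90.00° ✓; |HM| = 9.400 ✓; bearing(H→A) − bearing(H→M) = 137.0° ✓; |HA| = 9.400 ✓; ∠(HA, AN) = 85.30° ✗; |AN| = 37.30 ✓.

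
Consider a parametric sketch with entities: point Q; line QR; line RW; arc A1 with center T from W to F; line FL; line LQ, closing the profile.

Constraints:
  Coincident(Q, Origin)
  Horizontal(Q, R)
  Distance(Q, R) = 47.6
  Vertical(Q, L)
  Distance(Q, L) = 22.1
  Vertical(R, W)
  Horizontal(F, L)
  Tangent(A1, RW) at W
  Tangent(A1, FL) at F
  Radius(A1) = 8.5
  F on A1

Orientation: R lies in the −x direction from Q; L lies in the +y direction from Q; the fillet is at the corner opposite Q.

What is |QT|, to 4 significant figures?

41.40

Q is at the origin; Q and R share the same y with |QR| = 47.6 and R on the −x side, so R = (-47.60, 0.000). Q and L share the same x with |QL| = 22.1 and L on the +y side, so L = (0.000, 22.10). The virtual corner opposite Q is at (-47.60, 22.10). The tangent condition forces TW to be normal to RW and tangency of A1 to FL means the radius TF is perpendicular to FL, with radius 8.5, so the center T sits 8.5 in from both sides at T = (-39.10, 13.60). Then |QT| = |T − Q| = 41.40.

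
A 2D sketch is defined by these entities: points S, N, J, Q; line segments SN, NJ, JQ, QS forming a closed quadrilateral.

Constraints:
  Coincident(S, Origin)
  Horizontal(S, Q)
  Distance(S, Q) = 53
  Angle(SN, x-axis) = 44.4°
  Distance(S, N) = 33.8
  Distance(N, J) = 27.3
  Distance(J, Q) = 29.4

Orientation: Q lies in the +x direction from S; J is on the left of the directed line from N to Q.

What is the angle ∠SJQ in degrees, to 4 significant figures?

64.22°

S is at the origin; S and Q share the same y with |SQ| = 53.0 and Q in +x, so Q = (53.0, 0). SN runs at 44.4° with |SN| = 33.8, so N = (24.15, 23.65). J is determined by |NJ| = 27.3 and |JQ| = 29.4 together: it lies at the intersection of circle(N, 27.3) and circle(Q, 29.4). With |NQ| = 37.30, the foot of the radical line on NQ is 17.06 from N and the perpendicular offset is √(27.3² − 17.06²) = 21.32. Taking the left-of-NQ solution: J = (50.85, 29.32).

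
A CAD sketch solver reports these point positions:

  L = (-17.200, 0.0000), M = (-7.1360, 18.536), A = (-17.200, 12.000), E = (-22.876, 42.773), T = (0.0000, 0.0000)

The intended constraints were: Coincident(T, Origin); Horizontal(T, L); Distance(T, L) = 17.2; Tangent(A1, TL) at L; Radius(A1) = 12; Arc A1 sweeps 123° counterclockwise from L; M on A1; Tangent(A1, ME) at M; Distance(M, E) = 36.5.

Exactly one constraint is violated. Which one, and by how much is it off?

Distance(M, E) = 36.5 — off by 7.60.

T = (0.00, 0.00) ✓; T.y = 0.00, L.y = 0.00 ✓; |TL| = 17.20 ✓; ∠(AL, LT) = 90.00° ✓; |AL| = 12.00 ✓; bearing(A→M) − bearing(A→L) = 123.0° ✓; |AM| = 12.00 ✓; ∠(AM, ME) = 90.00° ✓; |ME| = 28.90 ✗.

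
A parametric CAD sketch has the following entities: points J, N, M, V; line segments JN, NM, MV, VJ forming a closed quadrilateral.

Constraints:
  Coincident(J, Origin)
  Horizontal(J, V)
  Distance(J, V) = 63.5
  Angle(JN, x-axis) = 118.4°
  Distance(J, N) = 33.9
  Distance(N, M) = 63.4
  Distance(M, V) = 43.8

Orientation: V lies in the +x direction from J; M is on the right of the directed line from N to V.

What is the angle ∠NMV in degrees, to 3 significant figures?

103°

Checks: |NM| = 63.40 ✓; |MV| = 43.80 ✓.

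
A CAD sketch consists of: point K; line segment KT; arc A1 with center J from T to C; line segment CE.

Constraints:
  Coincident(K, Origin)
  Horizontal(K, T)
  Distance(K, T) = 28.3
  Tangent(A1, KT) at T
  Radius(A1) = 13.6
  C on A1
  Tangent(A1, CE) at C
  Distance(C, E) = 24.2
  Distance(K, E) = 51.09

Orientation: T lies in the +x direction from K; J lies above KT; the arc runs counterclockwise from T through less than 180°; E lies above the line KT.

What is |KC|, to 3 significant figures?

45.0

K is at the origin; KT is horizontal with |KT| = 28.3 and T on the +x side, so T = (28.3, 0.00). Since A1 is tangent to KT there, JT ⟂ KT, so J = T + (0, 13.6) = (28.3, 13.6). Since JC ⟂ CE (tangency), |JE| = √(13.6² + 24.2²) = 27.8 regardless of where C sits on A1. So E lies on both circle(K, 51.09) and circle(J, 27.8); the above-KT intersection is E = (30.1, 41.3). C is the foot of the tangent from E: C = (40.6, 19.5).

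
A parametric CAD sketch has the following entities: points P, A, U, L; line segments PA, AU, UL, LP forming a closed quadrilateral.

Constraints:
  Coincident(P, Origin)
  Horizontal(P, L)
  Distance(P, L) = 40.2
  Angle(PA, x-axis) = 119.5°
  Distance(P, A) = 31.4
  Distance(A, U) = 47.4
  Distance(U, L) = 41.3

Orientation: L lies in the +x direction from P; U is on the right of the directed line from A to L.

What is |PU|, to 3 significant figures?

16.8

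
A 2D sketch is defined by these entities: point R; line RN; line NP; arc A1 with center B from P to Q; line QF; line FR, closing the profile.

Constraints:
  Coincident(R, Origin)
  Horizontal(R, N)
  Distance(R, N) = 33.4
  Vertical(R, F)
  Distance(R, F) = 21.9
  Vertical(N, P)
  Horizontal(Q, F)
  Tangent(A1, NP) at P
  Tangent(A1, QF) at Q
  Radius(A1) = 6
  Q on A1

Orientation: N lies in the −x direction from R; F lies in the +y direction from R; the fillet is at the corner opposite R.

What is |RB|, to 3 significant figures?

31.7

R is at the origin; RN is horizontal with |RN| = 33.4 and N on the −x side, so N = (-33.4, 0.00). R and F share the same x with |RF| = 21.9 and F on the +y side, so F = (0.00, 21.9). The virtual corner opposite R is at (-33.4, 21.9). Since A1 is tangent to NP there, BP ⟂ NP and since A1 is tangent to QF there, BQ ⟂ QF, with radius 6.0, so the center B sits 6.0 in from both sides at B = (-27.4, 15.9). Then |RB| = |B − R| = 31.7.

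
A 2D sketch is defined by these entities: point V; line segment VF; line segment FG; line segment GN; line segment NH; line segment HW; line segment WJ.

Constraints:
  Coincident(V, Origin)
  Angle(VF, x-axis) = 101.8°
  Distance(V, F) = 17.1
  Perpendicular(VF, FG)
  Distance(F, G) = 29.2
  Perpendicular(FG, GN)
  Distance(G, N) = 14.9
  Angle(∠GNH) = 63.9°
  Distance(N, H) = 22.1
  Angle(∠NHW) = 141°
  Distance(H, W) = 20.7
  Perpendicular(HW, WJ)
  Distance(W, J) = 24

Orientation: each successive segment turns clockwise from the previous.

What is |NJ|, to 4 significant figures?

39.20

V is at the origin; VF runs at 101.8° with length 17.1, so F = (-3.497, 16.74). VF ⟂ FG, so FG runs at 11.80°; with |FG| = 29.2, G = (25.09, 22.71). FG ⟂ GN, so GN runs at -78.20°; with |GN| = 14.9, N = (28.13, 8.125). ∠GNH = 63.9° gives NH at 165.7° from the x-axis; with |NH| = 22.1, H = (6.718, 13.58). ∠NHW = 141.0° gives HW at 126.7° from the x-axis; with |HW| = 20.7, W = (-5.653, 30.18). The perpendicularity gives WJ at right angles to HW, so WJ runs at 36.70°; with |WJ| = 24.0, J = (13.59, 44.52). Then |NJ| = |J − N| = 39.20.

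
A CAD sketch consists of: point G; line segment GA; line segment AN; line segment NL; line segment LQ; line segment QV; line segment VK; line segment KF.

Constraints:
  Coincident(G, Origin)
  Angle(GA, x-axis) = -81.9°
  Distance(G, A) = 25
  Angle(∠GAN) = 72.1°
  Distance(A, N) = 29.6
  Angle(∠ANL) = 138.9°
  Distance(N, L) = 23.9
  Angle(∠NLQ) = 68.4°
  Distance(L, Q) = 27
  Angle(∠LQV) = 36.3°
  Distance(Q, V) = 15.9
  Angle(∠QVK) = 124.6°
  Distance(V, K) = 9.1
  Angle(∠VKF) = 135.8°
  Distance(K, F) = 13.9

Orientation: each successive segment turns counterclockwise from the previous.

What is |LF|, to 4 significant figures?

6.019

G is at the origin; GA runs at -81.9° with length 25.0, so A = (3.523, -24.75). ∠GAN = 72.1° gives AN at 26.00° from the x-axis; with |AN| = 29.6, N = (30.13, -11.77). ∠ANL = 138.9° gives NL at 67.10° from the x-axis; with |NL| = 23.9, L = (39.43, 10.24). ∠NLQ = 68.4° gives LQ at 178.7° from the x-axis; with |LQ| = 27.0, Q = (12.43, 10.85). ∠LQV = 36.3° gives QV at -37.60° from the x-axis; with |QV| = 15.9, V = (25.03, 1.153). ∠QVK = 124.6° gives VK at 17.80° from the x-axis; with |VK| = 9.1, K = (33.70, 3.935). ∠VKF = 135.8° gives KF at 62.00° from the x-axis; with |KF| = 13.9, F = (40.22, 16.21). Then |LF| = |F − L| = 6.019.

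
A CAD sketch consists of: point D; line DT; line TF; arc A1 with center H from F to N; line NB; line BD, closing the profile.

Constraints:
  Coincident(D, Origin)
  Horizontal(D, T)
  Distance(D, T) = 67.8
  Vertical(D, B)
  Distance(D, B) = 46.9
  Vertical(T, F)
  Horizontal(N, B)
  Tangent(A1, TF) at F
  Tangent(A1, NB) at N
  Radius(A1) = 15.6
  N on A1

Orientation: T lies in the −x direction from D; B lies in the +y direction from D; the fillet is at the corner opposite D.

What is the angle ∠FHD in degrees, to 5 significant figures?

149.05°

D is at the origin; D and T share the same y with |DT| = 67.8 and T on the −x side, so T = (-67.800, 0.0000). D and B share the same x with |DB| = 46.9 and B on the +y side, so B = (0.0000, 46.900). The virtual corner opposite D is at (-67.800, 46.900). A1 meets TF tangentially, so HF is at right angles to TF and tangency of A1 to NB means the radius HN is perpendicular to NB, with radius 15.6, so the center H sits 15.6 in from both sides at H = (-52.200, 31.300). That places the tangent points at F = (-67.800, 31.300) on TF and N = (-52.200, 46.900) on NB. Then cos ∠FHD = HF·HD / (|HF||HD|), giving 149.05°.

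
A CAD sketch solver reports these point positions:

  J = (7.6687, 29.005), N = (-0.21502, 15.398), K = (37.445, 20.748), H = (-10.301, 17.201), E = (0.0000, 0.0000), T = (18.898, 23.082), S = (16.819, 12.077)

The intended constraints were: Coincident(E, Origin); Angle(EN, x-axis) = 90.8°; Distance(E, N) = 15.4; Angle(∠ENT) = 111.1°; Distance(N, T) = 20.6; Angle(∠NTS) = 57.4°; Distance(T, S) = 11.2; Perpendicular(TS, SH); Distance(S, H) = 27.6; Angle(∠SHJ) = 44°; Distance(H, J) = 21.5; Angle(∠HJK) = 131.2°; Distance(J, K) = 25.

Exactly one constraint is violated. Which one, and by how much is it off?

Distance(J, K) = 25 — off by 5.90.

E = (0.00, 0.00) ✓; EN at 90.80° ✓; |EN| = 15.40 ✓; ∠ENT = 111.1° ✓; |NT| = 20.60 ✓; ∠NTS = 57.40° ✓; |TS| = 11.20 ✓; ∠(TS, SH) = 90.00° ✓; |SH| = 27.60 ✓; ∠SHJ = 44.00° ✓; |HJ| = 21.50 ✓; ∠HJK = 131.2° ✓; |JK| = 30.90 ✗.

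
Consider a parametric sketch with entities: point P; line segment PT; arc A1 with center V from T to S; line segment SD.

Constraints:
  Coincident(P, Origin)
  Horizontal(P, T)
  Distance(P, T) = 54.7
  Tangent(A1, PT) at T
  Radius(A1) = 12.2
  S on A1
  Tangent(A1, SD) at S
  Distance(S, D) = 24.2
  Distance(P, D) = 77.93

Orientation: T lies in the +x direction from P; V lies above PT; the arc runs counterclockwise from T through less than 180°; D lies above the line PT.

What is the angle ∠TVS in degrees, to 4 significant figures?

82.99°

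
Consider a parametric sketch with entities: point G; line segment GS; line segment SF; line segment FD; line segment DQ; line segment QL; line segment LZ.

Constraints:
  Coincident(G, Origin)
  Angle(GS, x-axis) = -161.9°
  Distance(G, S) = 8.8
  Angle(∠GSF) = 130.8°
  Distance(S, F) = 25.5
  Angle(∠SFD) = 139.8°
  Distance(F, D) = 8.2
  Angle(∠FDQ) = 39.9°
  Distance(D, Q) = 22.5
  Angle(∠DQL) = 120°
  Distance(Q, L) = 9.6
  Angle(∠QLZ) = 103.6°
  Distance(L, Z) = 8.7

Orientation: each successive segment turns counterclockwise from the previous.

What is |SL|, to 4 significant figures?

5.507

G is at the origin; GS runs at -161.9° with length 8.8, so S = (-8.365, -2.734). ∠GSF = 130.8° gives SF at -112.7° from the x-axis; with |SF| = 25.5, F = (-18.21, -26.26). ∠SFD = 139.8° gives FD at -72.50° from the x-axis; with |FD| = 8.2, D = (-15.74, -34.08). ∠FDQ = 39.9° gives DQ at 67.60° from the x-axis; with |DQ| = 22.5, Q = (-7.165, -13.28). ∠DQL = 120.0° gives QL at 127.6° from the x-axis; with |QL| = 9.6, L = (-13.02, -5.671). Then |SL| = |L − S| = 5.507.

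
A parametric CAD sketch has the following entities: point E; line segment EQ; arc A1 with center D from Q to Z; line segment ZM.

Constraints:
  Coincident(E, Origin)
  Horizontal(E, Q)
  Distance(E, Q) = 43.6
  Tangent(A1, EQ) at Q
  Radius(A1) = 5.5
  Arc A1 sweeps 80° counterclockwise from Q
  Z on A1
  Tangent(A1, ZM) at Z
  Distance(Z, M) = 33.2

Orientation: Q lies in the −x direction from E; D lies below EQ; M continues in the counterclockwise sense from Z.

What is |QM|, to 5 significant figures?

38.883

E is at the origin; EQ is horizontal with |EQ| = 43.6 and Q on the −x side, so Q = (-43.600, 0.0000). A1 meets EQ tangentially, so DQ is at right angles to EQ, so D = Q + (0, -5.5) = (-43.600, -5.5000). On A1, Q sits at bearing 90° from D; an 80° counterclockwise sweep puts Z at bearing 170°, so Z = D + 5.5·(cos 170°, sin 170°) = (-49.016, -4.5449). A1 meets ZM tangentially, so DZ is at right angles to ZM, so ZM runs along (−sin 170°, cos 170°); with |ZM| = 33.2, M = (-54.782, -37.241). Then |QM| = |M − Q| = 38.883.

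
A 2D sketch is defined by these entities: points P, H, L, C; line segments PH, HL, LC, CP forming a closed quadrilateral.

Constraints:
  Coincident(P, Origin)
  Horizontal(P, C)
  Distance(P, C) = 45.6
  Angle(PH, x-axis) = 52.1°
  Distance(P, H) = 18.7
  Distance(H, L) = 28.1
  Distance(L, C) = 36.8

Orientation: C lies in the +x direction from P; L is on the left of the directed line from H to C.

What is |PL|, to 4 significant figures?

46.68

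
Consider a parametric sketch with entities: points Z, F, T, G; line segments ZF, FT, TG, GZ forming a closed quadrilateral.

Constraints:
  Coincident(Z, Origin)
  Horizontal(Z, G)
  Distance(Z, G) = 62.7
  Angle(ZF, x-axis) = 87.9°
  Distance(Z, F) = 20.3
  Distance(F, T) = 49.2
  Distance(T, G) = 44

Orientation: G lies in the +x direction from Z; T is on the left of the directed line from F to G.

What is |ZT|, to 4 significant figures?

61.00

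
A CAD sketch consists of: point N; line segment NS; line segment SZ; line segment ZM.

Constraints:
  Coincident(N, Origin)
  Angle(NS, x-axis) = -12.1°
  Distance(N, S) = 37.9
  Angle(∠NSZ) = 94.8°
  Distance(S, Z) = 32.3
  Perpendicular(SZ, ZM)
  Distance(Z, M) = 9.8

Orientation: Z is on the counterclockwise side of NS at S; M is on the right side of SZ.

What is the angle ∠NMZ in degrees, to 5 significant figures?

36.712°

N is at the origin; NS runs at -12.1° with length 37.9, so S = 37.9·(cos -12.1°, sin -12.1°) = (37.058, -7.9445). ∠NSZ = 94.8°, so SZ runs at -12.1° + (180° − 94.8°) = 73.100° from the x-axis; with |SZ| = 32.3, Z = S + 32.3·(cos 73.100°, sin 73.100°) = (46.448, 22.961). SZ ⟂ ZM; with |ZM| = 9.8 on the right of SZ, M = Z + 9.8·(0.95681, -0.29070) = (55.824, 20.112). Then cos ∠NMZ = MN·MZ / (|MN||MZ|), giving 36.712°.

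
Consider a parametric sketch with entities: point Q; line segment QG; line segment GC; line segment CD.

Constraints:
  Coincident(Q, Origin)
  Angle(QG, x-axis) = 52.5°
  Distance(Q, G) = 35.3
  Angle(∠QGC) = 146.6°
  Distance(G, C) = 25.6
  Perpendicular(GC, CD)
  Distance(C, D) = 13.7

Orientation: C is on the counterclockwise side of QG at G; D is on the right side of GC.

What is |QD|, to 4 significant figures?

64.27

Q is at the origin; QG runs at 52.5° with length 35.3, so G = 35.3·(cos 52.5°, sin 52.5°) = (21.49, 28.01). ∠QGC = 146.6°, so GC runs at 52.5° + (180° − 146.6°) = 85.90° from the x-axis; with |GC| = 25.6, C = G + 25.6·(cos 85.90°, sin 85.90°) = (23.32, 53.54). GC is perpendicular to CD; with |CD| = 13.7 on the right of GC, D = C + 13.7·(0.9974, -0.07150) = (36.98, 52.56). Then |QD| = |D − Q| = 64.27.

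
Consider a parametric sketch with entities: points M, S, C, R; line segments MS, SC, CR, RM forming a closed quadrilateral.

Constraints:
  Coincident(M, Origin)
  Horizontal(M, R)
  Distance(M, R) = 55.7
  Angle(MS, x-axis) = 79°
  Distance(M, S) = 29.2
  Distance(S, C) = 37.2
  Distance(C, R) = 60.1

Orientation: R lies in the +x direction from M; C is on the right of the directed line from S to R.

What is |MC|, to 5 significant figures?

8.2991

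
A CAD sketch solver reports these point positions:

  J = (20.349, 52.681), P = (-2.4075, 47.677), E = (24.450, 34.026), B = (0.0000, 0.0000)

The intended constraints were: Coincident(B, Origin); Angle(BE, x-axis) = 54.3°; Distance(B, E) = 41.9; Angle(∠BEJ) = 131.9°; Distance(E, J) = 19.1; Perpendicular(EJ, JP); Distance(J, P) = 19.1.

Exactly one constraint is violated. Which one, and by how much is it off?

Distance(J, P) = 19.1 — off by 4.20.

B = (0.00, 0.00) ✓; BE at 54.30° ✓; |BE| = 41.90 ✓; ∠BEJ = 131.9° ✓; |EJ| = 19.10 ✓; ∠(EJ, JP) = 90.00° ✓; |JP| = 23.30 ✗.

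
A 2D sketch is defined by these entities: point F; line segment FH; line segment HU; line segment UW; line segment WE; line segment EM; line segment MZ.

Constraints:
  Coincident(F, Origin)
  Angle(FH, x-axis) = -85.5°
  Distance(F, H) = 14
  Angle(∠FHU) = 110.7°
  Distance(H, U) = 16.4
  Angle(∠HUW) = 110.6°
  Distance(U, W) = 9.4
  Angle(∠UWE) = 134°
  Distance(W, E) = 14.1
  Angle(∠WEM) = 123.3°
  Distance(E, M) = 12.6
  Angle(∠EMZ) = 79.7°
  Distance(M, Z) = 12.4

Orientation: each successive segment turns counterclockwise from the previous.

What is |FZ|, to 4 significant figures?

7.007

∠WEM = 123.3° gives EM at 155.9° from the x-axis; with |EM| = 12.6, M = (8.722, 8.058). ∠EMZ = 79.7° gives MZ at -103.8° from the x-axis; with |MZ| = 12.4, Z = (5.764, -3.984). Then |FZ| = |Z − F| = 7.007.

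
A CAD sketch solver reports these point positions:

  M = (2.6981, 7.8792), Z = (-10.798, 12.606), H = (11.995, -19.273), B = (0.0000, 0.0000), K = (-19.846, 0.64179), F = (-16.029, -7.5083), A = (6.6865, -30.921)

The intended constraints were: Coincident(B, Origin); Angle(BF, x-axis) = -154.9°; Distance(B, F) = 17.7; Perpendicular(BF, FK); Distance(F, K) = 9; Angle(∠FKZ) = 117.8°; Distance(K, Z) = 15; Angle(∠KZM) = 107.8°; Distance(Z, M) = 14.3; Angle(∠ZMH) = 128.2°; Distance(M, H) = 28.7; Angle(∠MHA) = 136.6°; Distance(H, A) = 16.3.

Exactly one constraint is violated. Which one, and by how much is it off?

Distance(H, A) = 16.3 — off by 3.50.

B = (0.00, 0.00) ✓; BF at -154.9° ✓; |BF| = 17.70 ✓; ∠(BF, FK) = 90.00° ✓; |FK| = 9.000 ✓; ∠FKZ = 117.8° ✓; |KZ| = 15.00 ✓; ∠KZM = 107.8° ✓; |ZM| = 14.30 ✓; ∠ZMH = 128.2° ✓; |MH| = 28.70 ✓; ∠MHA = 136.6° ✓; |HA| = 12.80 ✗.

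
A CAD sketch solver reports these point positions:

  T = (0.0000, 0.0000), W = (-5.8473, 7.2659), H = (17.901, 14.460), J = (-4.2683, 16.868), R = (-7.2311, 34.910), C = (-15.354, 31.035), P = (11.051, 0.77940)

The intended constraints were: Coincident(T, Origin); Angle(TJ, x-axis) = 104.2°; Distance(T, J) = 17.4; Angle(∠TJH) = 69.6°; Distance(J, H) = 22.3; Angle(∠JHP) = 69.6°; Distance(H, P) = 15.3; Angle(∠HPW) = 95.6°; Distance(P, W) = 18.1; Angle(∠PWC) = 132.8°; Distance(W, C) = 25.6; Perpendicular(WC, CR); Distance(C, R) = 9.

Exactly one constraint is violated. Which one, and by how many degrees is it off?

Perpendicular(WC, CR) — off by 3.70°.

T = (0.00, 0.00) ✓; TJ at 104.2° ✓; |TJ| = 17.40 ✓; ∠TJH = 69.60° ✓; |JH| = 22.30 ✓; ∠JHP = 69.60° ✓; |HP| = 15.30 ✓; ∠HPW = 95.60° ✓; |PW| = 18.10 ✓; ∠PWC = 132.8° ✓; |WC| = 25.60 ✓; ∠(WC, CR) = 86.30° ✗; |CR| = 9.000 ✓.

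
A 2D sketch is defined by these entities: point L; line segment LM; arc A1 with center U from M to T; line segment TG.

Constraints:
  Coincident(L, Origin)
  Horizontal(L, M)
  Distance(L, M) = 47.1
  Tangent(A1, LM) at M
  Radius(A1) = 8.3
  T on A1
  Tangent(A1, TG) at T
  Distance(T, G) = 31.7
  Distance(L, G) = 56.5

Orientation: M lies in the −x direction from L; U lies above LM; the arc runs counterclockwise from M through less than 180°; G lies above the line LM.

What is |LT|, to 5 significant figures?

39.730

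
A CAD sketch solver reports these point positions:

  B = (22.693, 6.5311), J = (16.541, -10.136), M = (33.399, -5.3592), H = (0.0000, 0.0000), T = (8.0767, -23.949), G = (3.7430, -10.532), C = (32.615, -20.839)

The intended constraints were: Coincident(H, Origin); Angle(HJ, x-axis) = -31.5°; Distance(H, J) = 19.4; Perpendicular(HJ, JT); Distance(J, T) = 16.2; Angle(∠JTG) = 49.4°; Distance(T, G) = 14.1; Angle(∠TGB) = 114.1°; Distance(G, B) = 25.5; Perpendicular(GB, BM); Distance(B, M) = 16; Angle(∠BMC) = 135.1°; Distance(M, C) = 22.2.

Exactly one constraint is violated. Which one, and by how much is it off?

Distance(M, C) = 22.2 — off by 6.70.

H = (0.00, 0.00) ✓; HJ at -31.50° ✓; |HJ| = 19.40 ✓; ∠(HJ, JT) = 90.00° ✓; |JT| = 16.20 ✓; ∠JTG = 49.40° ✓; |TG| = 14.10 ✓; ∠TGB = 114.1° ✓; |GB| = 25.50 ✓; ∠(GB, BM) = 90.00° ✓; |BM| = 16.00 ✓; ∠BMC = 135.1° ✓; |MC| = 15.50 ✗.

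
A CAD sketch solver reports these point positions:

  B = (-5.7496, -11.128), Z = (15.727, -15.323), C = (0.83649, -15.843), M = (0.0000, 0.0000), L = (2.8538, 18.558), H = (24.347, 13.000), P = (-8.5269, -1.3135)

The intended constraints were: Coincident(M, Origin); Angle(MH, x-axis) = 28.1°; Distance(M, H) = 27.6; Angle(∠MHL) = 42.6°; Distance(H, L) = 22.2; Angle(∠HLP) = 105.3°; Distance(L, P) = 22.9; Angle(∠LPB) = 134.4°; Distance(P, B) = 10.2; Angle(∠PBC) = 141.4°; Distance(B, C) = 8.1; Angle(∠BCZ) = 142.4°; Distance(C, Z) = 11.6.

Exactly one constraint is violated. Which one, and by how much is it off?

Distance(C, Z) = 11.6 — off by 3.30.

M = (0.00, 0.00) ✓; MH at 28.10° ✓; |MH| = 27.60 ✓; ∠MHL = 42.60° ✓; |HL| = 22.20 ✓; ∠HLP = 105.3° ✓; |LP| = 22.90 ✓; ∠LPB = 134.4° ✓; |PB| = 10.20 ✓; ∠PBC = 141.4° ✓; |BC| = 8.100 ✓; ∠BCZ = 142.4° ✓; |CZ| = 14.90 ✗.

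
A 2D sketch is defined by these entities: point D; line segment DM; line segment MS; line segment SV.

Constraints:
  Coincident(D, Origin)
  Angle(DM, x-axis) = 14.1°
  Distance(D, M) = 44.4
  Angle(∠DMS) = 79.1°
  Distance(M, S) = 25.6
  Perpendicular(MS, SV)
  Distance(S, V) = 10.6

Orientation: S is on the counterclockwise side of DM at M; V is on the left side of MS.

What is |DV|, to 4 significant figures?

37.21

∠DMS = 79.1°, so MS runs at 14.1° + (180° − 79.1°) = 115.0° from the x-axis; with |MS| = 25.6, S = M + 25.6·(cos 115.0°, sin 115.0°) = (32.24, 34.02). MS is perpendicular to SV; with |SV| = 10.6 on the left of MS, V = S + 10.6·(-0.9063, -0.4226) = (22.64, 29.54). Then |DV| = |V − D| = 37.21.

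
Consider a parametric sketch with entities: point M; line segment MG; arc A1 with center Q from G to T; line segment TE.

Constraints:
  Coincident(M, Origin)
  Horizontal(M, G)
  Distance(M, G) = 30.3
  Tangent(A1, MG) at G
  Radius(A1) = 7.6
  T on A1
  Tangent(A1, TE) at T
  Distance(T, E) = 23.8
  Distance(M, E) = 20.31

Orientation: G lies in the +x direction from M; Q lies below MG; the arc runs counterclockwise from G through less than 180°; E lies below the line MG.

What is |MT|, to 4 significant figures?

25.10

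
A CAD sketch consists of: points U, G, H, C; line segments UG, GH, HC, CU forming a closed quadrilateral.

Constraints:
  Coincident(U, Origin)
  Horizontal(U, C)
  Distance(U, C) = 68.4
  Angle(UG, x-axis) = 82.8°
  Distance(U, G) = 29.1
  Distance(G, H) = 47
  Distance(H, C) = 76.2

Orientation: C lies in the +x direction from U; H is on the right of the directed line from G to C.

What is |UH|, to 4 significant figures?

18.13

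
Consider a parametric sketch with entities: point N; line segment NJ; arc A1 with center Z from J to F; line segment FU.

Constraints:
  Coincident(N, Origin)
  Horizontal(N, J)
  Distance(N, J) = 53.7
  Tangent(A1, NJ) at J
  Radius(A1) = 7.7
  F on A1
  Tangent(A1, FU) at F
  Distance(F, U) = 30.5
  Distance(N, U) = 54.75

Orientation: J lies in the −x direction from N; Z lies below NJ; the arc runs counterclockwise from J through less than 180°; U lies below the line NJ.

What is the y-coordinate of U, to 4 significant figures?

-36.42

Checks: |ZF| = 7.700 ✓; ∠(ZF, FU) = 90.00° ✓; |FU| = 30.50 ✓; |NU| = 54.75 ✓.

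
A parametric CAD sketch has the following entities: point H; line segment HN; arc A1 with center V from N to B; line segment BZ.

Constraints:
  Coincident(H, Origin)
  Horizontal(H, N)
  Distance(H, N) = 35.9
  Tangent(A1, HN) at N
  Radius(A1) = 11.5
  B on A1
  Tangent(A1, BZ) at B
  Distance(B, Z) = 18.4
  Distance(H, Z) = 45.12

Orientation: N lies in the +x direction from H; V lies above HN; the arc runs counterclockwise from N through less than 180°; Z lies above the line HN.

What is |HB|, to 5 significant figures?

48.230

Checks: |VB| = 11.50 ✓; ∠(VB, BZ) = 90.00° ✓; |BZ| = 18.40 ✓; |HZ| = 45.12 ✓.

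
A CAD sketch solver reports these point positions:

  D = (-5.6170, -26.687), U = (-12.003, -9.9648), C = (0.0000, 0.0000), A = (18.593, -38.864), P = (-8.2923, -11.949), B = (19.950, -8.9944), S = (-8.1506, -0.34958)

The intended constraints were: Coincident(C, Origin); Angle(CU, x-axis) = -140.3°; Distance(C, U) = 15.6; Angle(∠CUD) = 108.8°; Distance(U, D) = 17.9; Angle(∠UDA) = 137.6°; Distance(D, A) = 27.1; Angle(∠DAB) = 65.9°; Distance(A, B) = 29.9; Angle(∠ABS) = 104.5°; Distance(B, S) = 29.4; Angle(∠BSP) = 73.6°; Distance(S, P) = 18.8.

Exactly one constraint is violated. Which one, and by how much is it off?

Distance(S, P) = 18.8 — off by 7.20.

C = (0.00, 0.00) ✓; CU at -140.3° ✓; |CU| = 15.60 ✓; ∠CUD = 108.8° ✓; |UD| = 17.90 ✓; ∠UDA = 137.6° ✓; |DA| = 27.10 ✓; ∠DAB = 65.90° ✓; |AB| = 29.90 ✓; ∠ABS = 104.5° ✓; |BS| = 29.40 ✓; ∠BSP = 73.60° ✓; |SP| = 11.60 ✗.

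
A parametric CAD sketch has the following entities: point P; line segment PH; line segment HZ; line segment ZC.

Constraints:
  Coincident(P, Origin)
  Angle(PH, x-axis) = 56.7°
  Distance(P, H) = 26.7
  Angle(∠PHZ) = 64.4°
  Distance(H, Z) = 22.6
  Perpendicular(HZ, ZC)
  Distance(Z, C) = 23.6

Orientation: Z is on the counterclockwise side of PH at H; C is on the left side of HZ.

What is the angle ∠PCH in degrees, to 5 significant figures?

48.719°

P is at the origin; PH runs at 56.7° with length 26.7, so H = 26.7·(cos 56.7°, sin 56.7°) = (14.659, 22.316). ∠PHZ = 64.4°, so HZ runs at 56.7° + (180° − 64.4°) = 172.30° from the x-axis; with |HZ| = 22.6, Z = H + 22.6·(cos 172.30°, sin 172.30°) = (-7.7373, 25.344). The perpendicularity gives ZC at right angles to HZ; with |ZC| = 23.6 on the left of HZ, C = Z + 23.6·(-0.13399, -0.99098) = (-10.899, 1.9569). Then cos ∠PCH = CP·CH / (|CP||CH|), giving 48.719°.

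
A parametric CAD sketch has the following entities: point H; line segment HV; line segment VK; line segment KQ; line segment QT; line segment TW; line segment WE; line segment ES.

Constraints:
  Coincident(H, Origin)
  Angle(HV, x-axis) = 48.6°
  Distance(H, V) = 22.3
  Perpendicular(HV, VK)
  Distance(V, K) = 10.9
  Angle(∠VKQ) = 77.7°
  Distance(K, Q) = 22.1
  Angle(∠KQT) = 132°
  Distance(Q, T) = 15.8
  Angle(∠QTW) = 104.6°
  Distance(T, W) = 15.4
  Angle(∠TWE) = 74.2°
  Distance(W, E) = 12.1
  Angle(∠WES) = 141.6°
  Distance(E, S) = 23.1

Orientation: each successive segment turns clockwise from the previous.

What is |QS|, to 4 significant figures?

10.21

H is at the origin; HV runs at 48.6° with length 22.3, so V = (14.75, 16.73). HV is perpendicular to VK, so VK runs at -41.40°; with |VK| = 10.9, K = (22.92, 9.519). ∠VKQ = 77.7° gives KQ at -143.7° from the x-axis; with |KQ| = 22.1, Q = (5.112, -3.564). ∠KQT = 132.0° gives QT at 168.3° from the x-axis; with |QT| = 15.8, T = (-10.36, -0.3603). ∠QTW = 104.6° gives TW at 92.90° from the x-axis; with |TW| = 15.4, W = (-11.14, 15.02). ∠TWE = 74.2° gives WE at -12.90° from the x-axis; with |WE| = 12.1, E = (0.6562, 12.32). ∠WES = 141.6° gives ES at -51.30° from the x-axis; with |ES| = 23.1, S = (15.10, -5.709). Then |QS| = |S − Q| = 10.21.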